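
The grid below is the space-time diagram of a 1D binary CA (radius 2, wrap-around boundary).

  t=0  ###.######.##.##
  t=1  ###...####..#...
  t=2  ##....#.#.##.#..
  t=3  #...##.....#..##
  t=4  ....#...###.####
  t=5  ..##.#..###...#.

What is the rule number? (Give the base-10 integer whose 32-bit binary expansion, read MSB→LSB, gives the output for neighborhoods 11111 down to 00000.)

  ##### -> #   bit 31 = 1  t=0,i=0
  ####. -> #   bit 30 = 1  t=0,i=1
  ###.# -> #   bit 29 = 1  t=0,i=2
  ###.. -> .   bit 28 = 0  t=1,i=2
  ##.## -> .   bit 27 = 0  t=0,i=3
  ##.#. -> .   bit 26 = 0  t=2,i=12
  ##..# -> #   bit 25 = 1  t=1,i=10
  ##... -> .   bit 24 = 0  t=1,i=3
  #.### -> .   bit 23 = 0  t=0,i=4
  #.##. -> .   bit 22 = 0  t=0,i=11
  #.#.# -> .   bit 21 = 0  t=2,i=8
  #.#.. -> .   bit 20 = 0  t=2,i=13
  #..## -> #   bit 19 = 1  t=2,i=15
  #..#. -> #   bit 18 = 1  t=1,i=11
  #...# -> .   bit 17 = 0  t=1,i=4
  #.... -> .   bit 16 = 0  t=2,i=3
  .#### -> .   bit 15 = 0  t=0,i=5
  .###. -> #   bit 14 = 1  t=1,i=1
  .##.# -> #   bit 13 = 1  t=0,i=12
  .##.. -> .   bit 12 = 0  t=2,i=1
  .#.## -> .   bit 11 = 0  t=2,i=9
  .#.#. -> .   bit 10 = 0  t=2,i=7
  .#..# -> #   bit 9 = 1  t=2,i=14
  .#... -> #   bit 8 = 1  t=1,i=13
  ..### -> #   bit 7 = 1  t=1,i=0
  ..##. -> #   bit 6 = 1  t=2,i=0
  ..#.# -> .   bit 5 = 0  t=2,i=6
  ..#.. -> .   bit 4 = 0  t=1,i=12
  ...## -> .   bit 3 = 0  t=1,i=5
  ...#. -> #   bit 2 = 1  t=2,i=5
  ....# -> #   bit 1 = 1  t=2,i=4
  ..... -> #   bit 0 = 1  t=3,i=8
  bits 11100010000011000110001111000111 = 3792462791

3792462791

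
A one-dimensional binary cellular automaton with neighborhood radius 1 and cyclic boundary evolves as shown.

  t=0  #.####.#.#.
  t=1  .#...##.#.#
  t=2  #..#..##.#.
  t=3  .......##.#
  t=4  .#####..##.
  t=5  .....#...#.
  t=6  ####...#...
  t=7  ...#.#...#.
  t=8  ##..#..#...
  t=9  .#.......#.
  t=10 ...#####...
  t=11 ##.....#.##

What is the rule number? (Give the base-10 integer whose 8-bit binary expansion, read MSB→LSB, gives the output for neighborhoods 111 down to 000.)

  [7] ### => .  t=0,i=3
  [6] ##. => #  t=0,i=5
  [5] #.# => #  t=0,i=1
  [4] #.. => .  t=1,i=2
  [3] .## => .  t=0,i=2
  [2] .#. => .  t=0,i=0
  [1] ..# => .  t=1,i=4
  [0] ... => #  t=1,i=3
  bits 01100001 = 97

97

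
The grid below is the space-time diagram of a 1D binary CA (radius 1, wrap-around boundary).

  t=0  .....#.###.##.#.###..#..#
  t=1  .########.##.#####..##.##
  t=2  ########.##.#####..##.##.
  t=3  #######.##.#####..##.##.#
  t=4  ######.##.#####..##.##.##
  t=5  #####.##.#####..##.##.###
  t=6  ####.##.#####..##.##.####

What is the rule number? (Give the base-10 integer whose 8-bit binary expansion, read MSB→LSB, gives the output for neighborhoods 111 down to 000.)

175

  ### -> #   bit 7 = 1  t=0,i=8
  ##. -> .   bit 6 = 0  t=0,i=9
  #.# -> #   bit 5 = 1  t=0,i=6
  #.. -> .   bit 4 = 0  t=0,i=0
  .## -> #   bit 3 = 1  t=0,i=7
  .#. -> #   bit 2 = 1  t=0,i=5
  ..# -> #   bit 1 = 1  t=0,i=4
  ... -> #   bit 0 = 1  t=0,i=1
  bits 10101111 = 175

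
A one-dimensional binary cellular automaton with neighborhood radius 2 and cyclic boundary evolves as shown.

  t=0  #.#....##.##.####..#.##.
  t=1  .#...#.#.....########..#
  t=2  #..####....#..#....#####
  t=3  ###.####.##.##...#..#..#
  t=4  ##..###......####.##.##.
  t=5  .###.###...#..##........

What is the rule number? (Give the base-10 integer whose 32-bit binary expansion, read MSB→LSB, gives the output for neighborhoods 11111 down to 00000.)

1468980838

  nb #####: next=.  (t=1,i=15, bit31=0)
  nb ####.: next=#  (t=0,i=15, bit30=1)
  nb ###.#: next=.  (t=3,i=2, bit29=0)
  nb ###..: next=#  (t=0,i=16, bit28=1)
  nb ##.##: next=.  (t=0,i=9, bit27=0)
  nb ##.#.: next=#  (t=0,i=23, bit26=1)
  nb ##..#: next=#  (t=0,i=17, bit25=1)
  nb ##...: next=#  (t=2,i=7, bit24=1)
  nb #.###: next=#  (t=0,i=13, bit23=1)
  nb #.##.: next=.  (t=0,i=10, bit22=0)
  nb #.#.#: next=.  (t=0,i=0, bit21=0)
  nb #.#..: next=.  (t=0,i=2, bit20=0)
  nb #..##: next=#  (t=2,i=2, bit19=1)
  nb #..#.: next=#  (t=0,i=18, bit18=1)
  nb #...#: next=#  (t=1,i=3, bit17=1)
  nb #....: next=.  (t=0,i=4, bit16=0)
  nb .####: next=#  (t=0,i=14, bit15=1)
  nb .###.: next=#  (t=4,i=5, bit14=1)
  nb .##.#: next=.  (t=0,i=8, bit13=0)
  nb .##..: next=#  (t=3,i=13, bit12=1)
  nb .#.##: next=#  (t=0,i=20, bit11=1)
  nb .#.#.: next=#  (t=0,i=1, bit10=1)
  nb .#..#: next=#  (t=2,i=12, bit9=1)
  nb .#...: next=.  (t=0,i=3, bit8=0)
  nb ..###: next=.  (t=1,i=13, bit7=0)
  nb ..##.: next=#  (t=0,i=7, bit6=1)
  nb ..#.#: next=#  (t=0,i=19, bit5=1)
  nb ..#..: next=.  (t=2,i=11, bit4=0)
  nb ...##: next=.  (t=0,i=6, bit3=0)
  nb ...#.: next=#  (t=1,i=4, bit2=1)
  nb ....#: next=#  (t=0,i=5, bit1=1)
  nb .....: next=.  (t=1,i=10, bit0=0)
  bits 01010111100011101101111001100110 = 1468980838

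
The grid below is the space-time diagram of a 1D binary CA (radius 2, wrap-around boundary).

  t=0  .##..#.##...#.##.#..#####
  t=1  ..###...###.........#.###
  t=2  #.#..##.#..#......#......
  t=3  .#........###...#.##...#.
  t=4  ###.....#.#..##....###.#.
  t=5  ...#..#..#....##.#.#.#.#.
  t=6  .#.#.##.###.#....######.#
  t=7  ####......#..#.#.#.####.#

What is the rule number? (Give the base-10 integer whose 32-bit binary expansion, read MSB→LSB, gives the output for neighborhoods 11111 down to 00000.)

3810923922

  #####|#  b31=1 t=0,i=22
  ####.|#  b30=1 t=0,i=23
  ###.#|#  b29=1 t=0,i=24
  ###..|.  b28=0 t=1,i=4
  ##.##|.  b27=0 t=0,i=0
  ##.#.|.  b26=0 t=0,i=16
  ##..#|#  b25=1 t=0,i=3
  ##...|#  b24=1 t=0,i=9
  #.###|.  b23=0 t=1,i=22
  #.##.|.  b22=0 t=0,i=1
  #.#.#|#  b21=1 t=4,i=23
  #.#..|.  b20=0 t=0,i=17
  #..##|.  b19=0 t=0,i=19
  #..#.|#  b18=1 t=0,i=4
  #...#|#  b17=1 t=0,i=10
  #....|.  b16=0 t=1,i=12
  .####|.  b15=0 t=0,i=21
  .###.|.  b14=0 t=1,i=3
  .##.#|.  b13=0 t=0,i=15
  .##..|#  b12=1 t=0,i=2
  .#.##|.  b11=0 t=0,i=6
  .#.#.|#  b10=1 t=2,i=1
  .#..#|.  b9=0 t=0,i=18
  .#...|#  b8=1 t=2,i=12
  ..###|#  b7=1 t=0,i=20
  ..##.|.  b6=0 t=2,i=5
  ..#.#|.  b5=0 t=0,i=5
  ..#..|#  b4=1 t=2,i=11
  ...##|.  b3=0 t=1,i=7
  ...#.|.  b2=0 t=0,i=11
  ....#|#  b1=1 t=1,i=18
  .....|.  b0=0 t=1,i=13
  bits 11100011001001100001010110010010 = 3810923922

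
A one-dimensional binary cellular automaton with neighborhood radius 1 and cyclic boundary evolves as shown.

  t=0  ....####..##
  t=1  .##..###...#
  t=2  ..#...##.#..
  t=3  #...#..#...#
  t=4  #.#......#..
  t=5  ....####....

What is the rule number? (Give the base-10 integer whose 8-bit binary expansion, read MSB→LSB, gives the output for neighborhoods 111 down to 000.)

193

  ###|#  b7=1 t=0,i=5
  ##.|#  b6=1 t=0,i=7
  #.#|.  b5=0 t=1,i=0
  #..|.  b4=0 t=0,i=0
  .##|.  b3=0 t=0,i=4
  .#.|.  b2=0 t=1,i=11
  ..#|.  b1=0 t=0,i=3
  ...|#  b0=1 t=0,i=1
  bits 11000001 = 193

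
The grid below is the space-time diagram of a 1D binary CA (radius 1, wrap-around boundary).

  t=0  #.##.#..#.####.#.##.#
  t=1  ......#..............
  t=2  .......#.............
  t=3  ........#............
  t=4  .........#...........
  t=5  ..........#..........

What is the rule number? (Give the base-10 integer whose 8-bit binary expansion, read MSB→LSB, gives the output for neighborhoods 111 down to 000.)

16

  nb ###: next=.  (t=0,i=11, bit7=0)
  nb ##.: next=.  (t=0,i=0, bit6=0)
  nb #.#: next=.  (t=0,i=1, bit5=0)
  nb #..: next=#  (t=0,i=6, bit4=1)
  nb .##: next=.  (t=0,i=2, bit3=0)
  nb .#.: next=.  (t=0,i=5, bit2=0)
  nb ..#: next=.  (t=0,i=7, bit1=0)
  nb ...: next=.  (t=1,i=0, bit0=0)
  bits 00010000 = 16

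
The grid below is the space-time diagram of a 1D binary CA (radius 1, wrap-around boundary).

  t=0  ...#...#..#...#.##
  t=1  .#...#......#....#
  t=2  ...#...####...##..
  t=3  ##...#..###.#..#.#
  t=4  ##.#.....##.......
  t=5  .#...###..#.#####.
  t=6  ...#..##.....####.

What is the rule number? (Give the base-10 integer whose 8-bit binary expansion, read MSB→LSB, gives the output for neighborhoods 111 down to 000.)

193

  nb ###: next=#  (t=2,i=8, bit7=1)
  nb ##.: next=#  (t=0,i=17, bit6=1)
  nb #.#: next=.  (t=0,i=15, bit5=0)
  nb #..: next=.  (t=0,i=0, bit4=0)
  nb .##: next=.  (t=0,i=16, bit3=0)
  nb .#.: next=.  (t=0,i=3, bit2=0)
  nb ..#: next=.  (t=0,i=2, bit1=0)
  nb ...: next=#  (t=0,i=1, bit0=1)
  bits 11000001 = 193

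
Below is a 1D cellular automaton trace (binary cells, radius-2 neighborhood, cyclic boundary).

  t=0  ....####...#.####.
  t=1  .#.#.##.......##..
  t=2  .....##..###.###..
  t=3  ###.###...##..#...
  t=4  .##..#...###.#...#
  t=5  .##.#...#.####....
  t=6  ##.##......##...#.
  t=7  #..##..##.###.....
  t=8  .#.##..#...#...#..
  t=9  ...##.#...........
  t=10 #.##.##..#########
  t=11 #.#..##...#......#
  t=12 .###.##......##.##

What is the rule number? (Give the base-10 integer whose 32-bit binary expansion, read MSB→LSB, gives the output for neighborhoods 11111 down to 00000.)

1683280457

  nb #####: next=.  (t=10,i=11, bit31=0)
  nb ####.: next=#  (t=0,i=6, bit30=1)
  nb ###.#: next=#  (t=2,i=11, bit29=1)
  nb ###..: next=.  (t=0,i=7, bit28=0)
  nb ##.##: next=.  (t=2,i=12, bit27=0)
  nb ##.#.: next=#  (t=4,i=12, bit26=1)
  nb ##..#: next=.  (t=2,i=7, bit25=0)
  nb ##...: next=.  (t=0,i=8, bit24=0)
  nb #.###: next=.  (t=0,i=13, bit23=0)
  nb #.##.: next=#  (t=1,i=5, bit22=1)
  nb #.#.#: next=.  (t=1,i=3, bit21=0)
  nb #.#..: next=#  (t=4,i=13, bit20=1)
  nb #..##: next=.  (t=2,i=8, bit19=0)
  nb #..#.: next=#  (t=3,i=13, bit18=1)
  nb #...#: next=.  (t=0,i=9, bit17=0)
  nb #....: next=.  (t=0,i=0, bit16=0)
  nb .####: next=#  (t=0,i=5, bit15=1)
  nb .###.: next=#  (t=2,i=10, bit14=1)
  nb .##.#: next=.  (t=5,i=2, bit13=0)
  nb .##..: next=#  (t=1,i=6, bit12=1)
  nb .#.##: next=.  (t=0,i=12, bit11=0)
  nb .#.#.: next=.  (t=1,i=2, bit10=0)
  nb .#..#: next=#  (t=7,i=1, bit9=1)
  nb .#...: next=.  (t=3,i=15, bit8=0)
  nb ..###: next=.  (t=0,i=4, bit7=0)
  nb ..##.: next=#  (t=1,i=14, bit6=1)
  nb ..#.#: next=.  (t=0,i=11, bit5=0)
  nb ..#..: next=.  (t=3,i=14, bit4=0)
  nb ...##: next=#  (t=0,i=3, bit3=1)
  nb ...#.: next=.  (t=0,i=10, bit2=0)
  nb ....#: next=.  (t=0,i=2, bit1=0)
  nb .....: next=#  (t=0,i=1, bit0=1)
  bits 01100100010101001101001001001001 = 1683280457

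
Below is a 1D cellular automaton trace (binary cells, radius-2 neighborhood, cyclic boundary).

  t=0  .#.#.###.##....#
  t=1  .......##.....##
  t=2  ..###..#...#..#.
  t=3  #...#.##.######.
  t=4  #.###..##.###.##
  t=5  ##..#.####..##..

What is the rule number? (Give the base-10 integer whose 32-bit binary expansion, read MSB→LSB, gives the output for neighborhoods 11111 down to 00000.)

  #####|#  b31=1 t=3,i=11
  ####.|.  b30=0 t=3,i=13
  ###.#|#  b29=1 t=0,i=7
  ###..|#  b28=1 t=2,i=4
  ##.##|#  b27=1 t=0,i=8
  ##.#.|#  b26=1 t=3,i=15
  ##..#|.  b25=0 t=2,i=5
  ##...|.  b24=0 t=0,i=11
  #.###|.  b23=0 t=0,i=5
  #.##.|.  b22=0 t=0,i=9
  #.#.#|.  b21=0 t=0,i=1
  #.#..|#  b20=1 t=3,i=0
  #..##|#  b19=1 t=4,i=6
  #..#.|#  b18=1 t=2,i=6
  #...#|#  b17=1 t=2,i=0
  #....|.  b16=0 t=0,i=12
  .####|#  b15=1 t=3,i=10
  .###.|.  b14=0 t=0,i=6
  .##.#|#  b13=1 t=3,i=7
  .##..|.  b12=0 t=0,i=10
  .#.##|.  b11=0 t=0,i=4
  .#.#.|.  b10=0 t=0,i=0
  .#..#|#  b9=1 t=2,i=12
  .#...|.  b8=0 t=2,i=8
  ..###|.  b7=0 t=2,i=2
  ..##.|#  b6=1 t=1,i=7
  ..#.#|#  b5=1 t=0,i=15
  ..#..|#  b4=1 t=2,i=7
  ...##|.  b3=0 t=1,i=6
  ...#.|#  b2=1 t=0,i=14
  ....#|.  b1=0 t=0,i=13
  .....|#  b0=1 t=1,i=2
  bits 10111100000111101010001001110101 = 3156124277

3156124277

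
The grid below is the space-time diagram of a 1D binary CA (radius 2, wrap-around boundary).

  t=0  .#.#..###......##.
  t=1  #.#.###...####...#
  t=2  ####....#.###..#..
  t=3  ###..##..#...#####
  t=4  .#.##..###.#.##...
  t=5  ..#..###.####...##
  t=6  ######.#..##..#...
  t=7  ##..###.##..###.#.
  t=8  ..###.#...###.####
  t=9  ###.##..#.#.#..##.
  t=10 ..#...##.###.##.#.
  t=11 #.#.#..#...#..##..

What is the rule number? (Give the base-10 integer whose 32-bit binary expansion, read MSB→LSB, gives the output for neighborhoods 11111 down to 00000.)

1714400915

  [31] ##### => .  t=3,i=0
  [30] ####. => #  t=1,i=12
  [29] ###.# => #  t=4,i=9
  [28] ###.. => .  t=0,i=8
  [27] ##.## => .  t=5,i=8
  [26] ##.#. => #  t=1,i=1
  [25] ##..# => #  t=0,i=17
  [24] ##... => .  t=0,i=9
  [23] #.### => .  t=1,i=4
  [22] #.##. => .  t=4,i=3
  [21] #.#.# => #  t=1,i=2
  [20] #.#.. => .  t=0,i=3
  [19] #..## => #  t=0,i=5
  [18] #..#. => #  t=0,i=0
  [17] #...# => #  t=1,i=8
  [16] #.... => #  t=0,i=10
  [15] .#### => #  t=1,i=11
  [14] .###. => .  t=0,i=7
  [13] .##.# => #  t=1,i=0
  [12] .##.. => .  t=0,i=16
  [11] .#.## => #  t=1,i=3
  [10] .#.#. => #  t=0,i=2
  [9] .#..# => #  t=0,i=4
  [8] .#... => .  t=3,i=10
  [7] ..### => #  t=0,i=6
  [6] ..##. => .  t=0,i=15
  [5] ..#.# => .  t=0,i=1
  [4] ..#.. => #  t=2,i=15
  [3] ...## => .  t=0,i=14
  [2] ...#. => .  t=2,i=7
  [1] ....# => #  t=0,i=13
  [0] ..... => #  t=0,i=11
  bits 01100110001011111010111010010011 = 1714400915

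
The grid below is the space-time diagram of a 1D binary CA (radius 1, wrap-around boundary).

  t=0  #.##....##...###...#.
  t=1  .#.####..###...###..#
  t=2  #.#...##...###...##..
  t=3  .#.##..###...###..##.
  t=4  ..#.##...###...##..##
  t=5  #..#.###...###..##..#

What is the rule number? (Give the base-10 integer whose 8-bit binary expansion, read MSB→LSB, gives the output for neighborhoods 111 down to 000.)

113

  nb ###: next=.  (t=0,i=14, bit7=0)
  nb ##.: next=#  (t=0,i=3, bit6=1)
  nb #.#: next=#  (t=0,i=1, bit5=1)
  nb #..: next=#  (t=0,i=4, bit4=1)
  nb .##: next=.  (t=0,i=2, bit3=0)
  nb .#.: next=.  (t=0,i=0, bit2=0)
  nb ..#: next=.  (t=0,i=7, bit1=0)
  nb ...: next=#  (t=0,i=5, bit0=1)
  bits 01110001 = 113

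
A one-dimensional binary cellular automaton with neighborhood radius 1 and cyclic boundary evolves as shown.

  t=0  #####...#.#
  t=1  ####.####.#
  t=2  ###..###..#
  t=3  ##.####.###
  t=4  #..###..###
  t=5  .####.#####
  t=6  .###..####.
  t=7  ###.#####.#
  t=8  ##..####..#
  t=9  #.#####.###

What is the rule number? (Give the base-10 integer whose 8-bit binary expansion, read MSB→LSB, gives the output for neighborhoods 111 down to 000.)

159

  [7] ### => #  t=0,i=0
  [6] ##. => .  t=0,i=4
  [5] #.# => .  t=0,i=9
  [4] #.. => #  t=0,i=5
  [3] .## => #  t=0,i=10
  [2] .#. => #  t=0,i=8
  [1] ..# => #  t=0,i=7
  [0] ... => #  t=0,i=6
  bits 10011111 = 159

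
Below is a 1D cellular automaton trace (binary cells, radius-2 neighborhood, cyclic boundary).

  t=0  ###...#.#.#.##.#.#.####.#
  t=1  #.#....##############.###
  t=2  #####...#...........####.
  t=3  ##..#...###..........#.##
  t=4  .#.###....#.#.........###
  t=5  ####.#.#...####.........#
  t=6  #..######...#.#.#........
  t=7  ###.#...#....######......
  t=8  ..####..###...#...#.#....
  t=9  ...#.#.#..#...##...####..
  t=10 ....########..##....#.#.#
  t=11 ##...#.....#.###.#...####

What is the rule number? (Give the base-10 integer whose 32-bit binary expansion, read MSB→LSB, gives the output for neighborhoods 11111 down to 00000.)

1023262544

  #####|.  b31=0 t=1,i=9
  ####.|.  b30=0 t=0,i=1
  ###.#|#  b29=1 t=0,i=22
  ###..|#  b28=1 t=0,i=2
  ##.##|#  b27=1 t=0,i=23
  ##.#.|#  b26=1 t=0,i=14
  ##..#|.  b25=0 t=3,i=2
  ##...|.  b24=0 t=0,i=3
  #.###|#  b23=1 t=0,i=19
  #.##.|#  b22=1 t=0,i=12
  #.#.#|#  b21=1 t=0,i=8
  #.#..|#  b20=1 t=1,i=2
  #..##|#  b19=1 t=6,i=2
  #..#.|#  b18=1 t=3,i=3
  #...#|.  b17=0 t=0,i=4
  #....|#  b16=1 t=1,i=4
  .####|#  b15=1 t=0,i=0
  .###.|.  b14=0 t=3,i=9
  .##.#|#  b13=1 t=0,i=13
  .##..|#  b12=1 t=9,i=15
  .#.##|#  b11=1 t=0,i=11
  .#.#.|#  b10=1 t=0,i=7
  .#..#|#  b9=1 t=6,i=1
  .#...|#  b8=1 t=1,i=3
  ..###|.  b7=0 t=1,i=7
  ..##.|#  b6=1 t=9,i=14
  ..#.#|.  b5=0 t=0,i=6
  ..#..|#  b4=1 t=2,i=8
  ...##|.  b3=0 t=1,i=6
  ...#.|.  b2=0 t=0,i=5
  ....#|.  b1=0 t=1,i=5
  .....|.  b0=0 t=2,i=11
  bits 00111100111111011011111101010000 = 1023262544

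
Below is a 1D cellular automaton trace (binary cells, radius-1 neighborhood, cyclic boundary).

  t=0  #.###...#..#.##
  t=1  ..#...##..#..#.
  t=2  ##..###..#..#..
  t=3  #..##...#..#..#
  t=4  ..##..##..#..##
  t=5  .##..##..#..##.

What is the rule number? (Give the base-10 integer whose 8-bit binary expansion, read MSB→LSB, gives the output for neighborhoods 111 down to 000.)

  nb ###: next=.  (t=0,i=3, bit7=0)
  nb ##.: next=.  (t=0,i=0, bit6=0)
  nb #.#: next=.  (t=0,i=1, bit5=0)
  nb #..: next=.  (t=0,i=5, bit4=0)
  nb .##: next=#  (t=0,i=2, bit3=1)
  nb .#.: next=.  (t=0,i=8, bit2=0)
  nb ..#: next=#  (t=0,i=7, bit1=1)
  nb ...: next=#  (t=0,i=6, bit0=1)
  bits 00001011 = 11

11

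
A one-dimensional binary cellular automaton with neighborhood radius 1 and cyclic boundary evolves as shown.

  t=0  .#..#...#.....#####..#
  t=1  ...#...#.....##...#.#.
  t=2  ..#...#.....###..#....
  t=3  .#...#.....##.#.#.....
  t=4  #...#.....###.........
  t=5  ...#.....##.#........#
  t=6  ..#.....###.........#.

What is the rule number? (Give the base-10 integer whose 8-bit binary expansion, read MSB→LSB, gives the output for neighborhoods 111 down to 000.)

74

  ###|.  b7=0 t=0,i=15
  ##.|#  b6=1 t=0,i=18
  #.#|.  b5=0 t=0,i=0
  #..|.  b4=0 t=0,i=2
  .##|#  b3=1 t=0,i=14
  .#.|.  b2=0 t=0,i=1
  ..#|#  b1=1 t=0,i=3
  ...|.  b0=0 t=0,i=6
  bits 01001010 = 74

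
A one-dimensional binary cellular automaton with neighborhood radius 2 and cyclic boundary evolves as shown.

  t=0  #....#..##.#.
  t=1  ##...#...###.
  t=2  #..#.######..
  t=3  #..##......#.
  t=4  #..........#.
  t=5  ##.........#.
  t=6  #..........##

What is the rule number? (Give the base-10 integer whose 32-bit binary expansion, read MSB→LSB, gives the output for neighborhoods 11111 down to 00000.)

108161464

  [31] ##### => .  t=2,i=7
  [30] ####. => .  t=2,i=9
  [29] ###.# => .  t=1,i=11
  [28] ###.. => .  t=2,i=10
  [27] ##.## => .  t=1,i=12
  [26] ##.#. => #  t=0,i=10
  [25] ##..# => #  t=2,i=11
  [24] ##... => .  t=1,i=2
  [23] #.### => .  t=2,i=5
  [22] #.##. => #  t=1,i=0
  [21] #.#.# => #  t=0,i=11
  [20] #.#.. => #  t=0,i=0
  [19] #..## => .  t=0,i=7
  [18] #..#. => .  t=2,i=2
  [17] #...# => #  t=1,i=3
  [16] #.... => .  t=0,i=2
  [15] .#### => .  t=2,i=6
  [14] .###. => #  t=1,i=10
  [13] .##.# => #  t=0,i=9
  [12] .##.. => .  t=1,i=1
  [11] .#.## => #  t=2,i=4
  [10] .#.#. => .  t=0,i=12
  [9] .#..# => .  t=0,i=6
  [8] .#... => #  t=0,i=1
  [7] ..### => #  t=1,i=9
  [6] ..##. => .  t=0,i=8
  [5] ..#.# => #  t=2,i=3
  [4] ..#.. => #  t=0,i=5
  [3] ...## => #  t=1,i=8
  [2] ...#. => .  t=0,i=4
  [1] ....# => .  t=0,i=3
  [0] ..... => .  t=3,i=7
  bits 00000110011100100110100110111000 = 108161464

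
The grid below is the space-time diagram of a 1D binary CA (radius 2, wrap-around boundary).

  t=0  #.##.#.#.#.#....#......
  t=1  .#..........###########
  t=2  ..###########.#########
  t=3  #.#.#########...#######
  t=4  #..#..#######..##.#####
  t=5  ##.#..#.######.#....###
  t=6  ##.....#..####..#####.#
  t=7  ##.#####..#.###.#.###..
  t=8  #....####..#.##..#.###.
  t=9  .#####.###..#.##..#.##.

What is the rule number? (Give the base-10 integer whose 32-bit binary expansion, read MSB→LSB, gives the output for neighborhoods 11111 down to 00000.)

4060174815

  ##### -> #   bit 31 = 1  t=1,i=14
  ####. -> #   bit 30 = 1  t=1,i=21
  ###.# -> #   bit 29 = 1  t=1,i=22
  ###.. -> #   bit 28 = 1  t=2,i=22
  ##.## -> .   bit 27 = 0  t=2,i=13
  ##.#. -> .   bit 26 = 0  t=0,i=4
  ##..# -> #   bit 25 = 1  t=2,i=0
  ##... -> .   bit 24 = 0  t=3,i=13
  #.### -> .   bit 23 = 0  t=2,i=14
  #.##. -> .   bit 22 = 0  t=0,i=2
  #.#.# -> .   bit 21 = 0  t=0,i=5
  #.#.. -> .   bit 20 = 0  t=0,i=11
  #..## -> .   bit 19 = 0  t=2,i=1
  #..#. -> .   bit 18 = 0  t=4,i=2
  #...# -> .   bit 17 = 0  t=3,i=14
  #.... -> #   bit 16 = 1  t=0,i=13
  .#### -> .   bit 15 = 0  t=1,i=13
  .###. -> #   bit 14 = 1  t=6,i=0
  .##.# -> .   bit 13 = 0  t=0,i=3
  .##.. -> #   bit 12 = 1  t=8,i=14
  .#.## -> #   bit 11 = 1  t=0,i=1
  .#.#. -> .   bit 10 = 0  t=0,i=6
  .#..# -> .   bit 9 = 0  t=4,i=4
  .#... -> #   bit 8 = 1  t=0,i=12
  ..### -> #   bit 7 = 1  t=1,i=12
  ..##. -> #   bit 6 = 1  t=4,i=15
  ..#.# -> .   bit 5 = 0  t=0,i=0
  ..#.. -> #   bit 4 = 1  t=0,i=16
  ...## -> #   bit 3 = 1  t=1,i=11
  ...#. -> #   bit 2 = 1  t=0,i=15
  ....# -> #   bit 1 = 1  t=0,i=14
  ..... -> #   bit 0 = 1  t=0,i=19
  bits 11110010000000010101100111011111 = 4060174815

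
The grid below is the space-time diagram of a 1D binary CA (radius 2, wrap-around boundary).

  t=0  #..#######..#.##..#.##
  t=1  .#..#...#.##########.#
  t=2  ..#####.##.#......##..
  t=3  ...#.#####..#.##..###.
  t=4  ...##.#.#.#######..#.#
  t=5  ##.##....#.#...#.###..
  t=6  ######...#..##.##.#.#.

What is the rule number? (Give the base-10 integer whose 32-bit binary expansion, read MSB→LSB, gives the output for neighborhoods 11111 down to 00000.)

1799814001

  [31] ##### => .  t=0,i=5
  [30] ####. => #  t=0,i=8
  [29] ###.# => #  t=1,i=19
  [28] ###.. => .  t=0,i=0
  [27] ##.## => #  t=2,i=7
  [26] ##.#. => .  t=1,i=20
  [25] ##..# => #  t=0,i=1
  [24] ##... => #  t=2,i=20
  [23] #.### => .  t=0,i=20
  [22] #.##. => #  t=0,i=14
  [21] #.#.# => .  t=1,i=21
  [20] #.#.. => .  t=1,i=1
  [19] #..## => .  t=0,i=2
  [18] #..#. => #  t=0,i=11
  [17] #...# => #  t=1,i=6
  [16] #.... => .  t=2,i=13
  [15] .#### => #  t=0,i=4
  [14] .###. => #  t=0,i=21
  [13] .##.# => #  t=2,i=9
  [12] .##.. => #  t=0,i=15
  [11] .#.## => #  t=0,i=13
  [10] .#.#. => .  t=1,i=0
  [9] .#..# => #  t=1,i=2
  [8] .#... => #  t=1,i=5
  [7] ..### => .  t=0,i=3
  [6] ..##. => #  t=2,i=18
  [5] ..#.# => #  t=0,i=12
  [4] ..#.. => #  t=1,i=4
  [3] ...## => .  t=2,i=1
  [2] ...#. => .  t=1,i=7
  [1] ....# => .  t=2,i=0
  [0] ..... => #  t=2,i=14
  bits 01101011010001101111101101110001 = 1799814001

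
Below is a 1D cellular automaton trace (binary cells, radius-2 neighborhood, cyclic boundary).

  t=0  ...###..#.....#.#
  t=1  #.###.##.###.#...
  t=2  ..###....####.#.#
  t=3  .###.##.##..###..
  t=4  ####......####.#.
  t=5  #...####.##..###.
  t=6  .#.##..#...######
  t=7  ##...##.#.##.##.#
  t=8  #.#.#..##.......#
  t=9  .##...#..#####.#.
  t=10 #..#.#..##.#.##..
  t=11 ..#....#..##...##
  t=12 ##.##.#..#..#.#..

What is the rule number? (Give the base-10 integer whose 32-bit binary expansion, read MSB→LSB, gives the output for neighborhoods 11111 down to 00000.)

  ##### -> #   bit 31 = 1  t=6,i=13
  ####. -> .   bit 30 = 0  t=2,i=11
  ###.# -> #   bit 29 = 1  t=1,i=4
  ###.. -> .   bit 28 = 0  t=0,i=5
  ##.## -> .   bit 27 = 0  t=1,i=5
  ##.#. -> #   bit 26 = 1  t=1,i=12
  ##..# -> #   bit 25 = 1  t=0,i=6
  ##... -> #   bit 24 = 1  t=2,i=5
  #.### -> #   bit 23 = 1  t=1,i=2
  #.##. -> .   bit 22 = 0  t=1,i=6
  #.#.# -> #   bit 21 = 1  t=2,i=14
  #.#.. -> .   bit 20 = 0  t=0,i=16
  #..## -> #   bit 19 = 1  t=2,i=1
  #..#. -> #   bit 18 = 1  t=0,i=7
  #...# -> .   bit 17 = 0  t=0,i=1
  #.... -> #   bit 16 = 1  t=0,i=10
  .#### -> .   bit 15 = 0  t=2,i=10
  .###. -> #   bit 14 = 1  t=0,i=4
  .##.# -> .   bit 13 = 0  t=1,i=7
  .##.. -> .   bit 12 = 0  t=3,i=9
  .#.## -> .   bit 11 = 0  t=1,i=1
  .#.#. -> .   bit 10 = 0  t=0,i=15
  .#..# -> .   bit 9 = 0  t=2,i=0
  .#... -> #   bit 8 = 1  t=0,i=0
  ..### -> #   bit 7 = 1  t=0,i=3
  ..##. -> .   bit 6 = 0  t=7,i=5
  ..#.# -> .   bit 5 = 0  t=0,i=14
  ..#.. -> .   bit 4 = 0  t=0,i=8
  ...## -> #   bit 3 = 1  t=0,i=2
  ...#. -> #   bit 2 = 1  t=0,i=13
  ....# -> .   bit 1 = 0  t=0,i=12
  ..... -> #   bit 0 = 1  t=0,i=11
  bits 10100111101011010100000110001101 = 2813149581

2813149581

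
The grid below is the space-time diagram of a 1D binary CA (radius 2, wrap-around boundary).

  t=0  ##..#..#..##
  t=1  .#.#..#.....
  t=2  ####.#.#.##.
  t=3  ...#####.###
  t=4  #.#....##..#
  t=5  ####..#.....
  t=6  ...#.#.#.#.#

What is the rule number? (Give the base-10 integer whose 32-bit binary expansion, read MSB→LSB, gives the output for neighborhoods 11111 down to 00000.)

  [31] ##### => .  t=3,i=5
  [30] ####. => .  t=0,i=0
  [29] ###.# => #  t=2,i=3
  [28] ###.. => #  t=0,i=1
  [27] ##.## => #  t=2,i=11
  [26] ##.#. => #  t=2,i=4
  [25] ##..# => .  t=0,i=2
  [24] ##... => #  t=3,i=0
  [23] #.### => .  t=2,i=0
  [22] #.##. => #  t=2,i=9
  [21] #.#.# => #  t=2,i=5
  [20] #.#.. => #  t=1,i=3
  [19] #..## => .  t=0,i=9
  [18] #..#. => #  t=0,i=3
  [17] #...# => .  t=3,i=1
  [16] #.... => .  t=1,i=8
  [15] .#### => .  t=0,i=11
  [14] .###. => .  t=3,i=10
  [13] .##.# => #  t=2,i=10
  [12] .##.. => .  t=4,i=8
  [11] .#.## => .  t=2,i=8
  [10] .#.#. => #  t=1,i=2
  [9] .#..# => .  t=0,i=5
  [8] .#... => #  t=1,i=7
  [7] ..### => .  t=0,i=10
  [6] ..##. => .  t=4,i=7
  [5] ..#.# => #  t=1,i=1
  [4] ..#.. => .  t=0,i=4
  [3] ...## => #  t=3,i=2
  [2] ...#. => #  t=1,i=0
  [1] ....# => .  t=1,i=11
  [0] ..... => #  t=1,i=9
  bits 00111101011101000010010100101101 = 1031021869

1031021869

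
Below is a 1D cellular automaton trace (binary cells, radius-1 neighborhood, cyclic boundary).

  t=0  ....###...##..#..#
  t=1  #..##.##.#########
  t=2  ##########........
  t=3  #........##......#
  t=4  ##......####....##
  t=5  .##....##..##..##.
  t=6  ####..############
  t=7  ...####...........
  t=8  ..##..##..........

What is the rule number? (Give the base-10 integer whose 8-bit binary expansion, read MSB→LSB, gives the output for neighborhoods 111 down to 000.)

  ### -> .   bit 7 = 0  t=0,i=5
  ##. -> #   bit 6 = 1  t=0,i=6
  #.# -> #   bit 5 = 1  t=1,i=5
  #.. -> #   bit 4 = 1  t=0,i=0
  .## -> #   bit 3 = 1  t=0,i=4
  .#. -> #   bit 2 = 1  t=0,i=14
  ..# -> #   bit 1 = 1  t=0,i=3
  ... -> .   bit 0 = 0  t=0,i=1
  bits 01111110 = 126

126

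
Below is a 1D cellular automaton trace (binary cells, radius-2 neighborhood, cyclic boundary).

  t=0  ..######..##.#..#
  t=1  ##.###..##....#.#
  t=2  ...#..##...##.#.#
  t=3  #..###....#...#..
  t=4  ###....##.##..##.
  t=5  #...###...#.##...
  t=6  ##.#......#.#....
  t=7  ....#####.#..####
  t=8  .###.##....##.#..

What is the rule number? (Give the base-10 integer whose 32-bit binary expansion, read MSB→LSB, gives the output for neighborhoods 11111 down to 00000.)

  ##### -> #   bit 31 = 1  t=0,i=4
  ####. -> .   bit 30 = 0  t=0,i=6
  ###.# -> .   bit 29 = 0  t=1,i=1
  ###.. -> .   bit 28 = 0  t=0,i=7
  ##.## -> .   bit 27 = 0  t=1,i=2
  ##.#. -> .   bit 26 = 0  t=0,i=12
  ##..# -> #   bit 25 = 1  t=0,i=8
  ##... -> .   bit 24 = 0  t=1,i=10
  #.### -> #   bit 23 = 1  t=1,i=3
  #.##. -> #   bit 22 = 1  t=4,i=10
  #.#.# -> #   bit 21 = 1  t=2,i=14
  #.#.. -> .   bit 20 = 0  t=0,i=13
  #..## -> #   bit 19 = 1  t=0,i=1
  #..#. -> .   bit 18 = 0  t=0,i=15
  #...# -> .   bit 17 = 0  t=2,i=1
  #.... -> #   bit 16 = 1  t=1,i=11
  .#### -> #   bit 15 = 1  t=0,i=3
  .###. -> .   bit 14 = 0  t=1,i=0
  .##.# -> .   bit 13 = 0  t=0,i=11
  .##.. -> .   bit 12 = 0  t=1,i=9
  .#.## -> .   bit 11 = 0  t=1,i=15
  .#.#. -> .   bit 10 = 0  t=2,i=15
  .#..# -> #   bit 9 = 1  t=0,i=0
  .#... -> #   bit 8 = 1  t=2,i=0
  ..### -> .   bit 7 = 0  t=0,i=2
  ..##. -> .   bit 6 = 0  t=0,i=10
  ..#.# -> #   bit 5 = 1  t=1,i=14
  ..#.. -> #   bit 4 = 1  t=0,i=16
  ...## -> #   bit 3 = 1  t=2,i=10
  ...#. -> .   bit 2 = 0  t=1,i=13
  ....# -> #   bit 1 = 1  t=1,i=12
  ..... -> #   bit 0 = 1  t=6,i=6
  bits 10000010111010011000001100111011 = 2196341563

2196341563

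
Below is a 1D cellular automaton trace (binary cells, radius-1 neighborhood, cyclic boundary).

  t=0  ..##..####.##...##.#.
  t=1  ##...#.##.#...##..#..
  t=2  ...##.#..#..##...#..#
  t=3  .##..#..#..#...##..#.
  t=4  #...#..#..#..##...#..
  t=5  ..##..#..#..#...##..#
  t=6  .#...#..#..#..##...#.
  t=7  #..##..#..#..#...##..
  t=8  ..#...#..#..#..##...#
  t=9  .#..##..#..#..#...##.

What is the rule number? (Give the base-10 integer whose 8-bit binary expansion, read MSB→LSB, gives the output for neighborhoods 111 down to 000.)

  [7] ### => #  t=0,i=7
  [6] ##. => .  t=0,i=3
  [5] #.# => #  t=0,i=10
  [4] #.. => .  t=0,i=4
  [3] .## => .  t=0,i=2
  [2] .#. => .  t=0,i=19
  [1] ..# => #  t=0,i=1
  [0] ... => #  t=0,i=0
  bits 10100011 = 163

163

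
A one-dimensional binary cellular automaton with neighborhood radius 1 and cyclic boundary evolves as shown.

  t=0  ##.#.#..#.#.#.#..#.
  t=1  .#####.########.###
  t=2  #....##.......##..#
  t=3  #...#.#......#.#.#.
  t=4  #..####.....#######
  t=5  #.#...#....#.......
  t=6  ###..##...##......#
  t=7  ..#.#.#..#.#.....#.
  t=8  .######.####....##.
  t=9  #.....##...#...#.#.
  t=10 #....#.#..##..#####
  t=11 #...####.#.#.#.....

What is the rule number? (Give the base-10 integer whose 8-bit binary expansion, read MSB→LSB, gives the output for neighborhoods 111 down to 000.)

  [7] ### => .  t=1,i=2
  [6] ##. => #  t=0,i=1
  [5] #.# => #  t=0,i=2
  [4] #.. => .  t=0,i=6
  [3] .## => .  t=0,i=0
  [2] .#. => #  t=0,i=3
  [1] ..# => #  t=0,i=7
  [0] ... => .  t=2,i=2
  bits 01100110 = 102

102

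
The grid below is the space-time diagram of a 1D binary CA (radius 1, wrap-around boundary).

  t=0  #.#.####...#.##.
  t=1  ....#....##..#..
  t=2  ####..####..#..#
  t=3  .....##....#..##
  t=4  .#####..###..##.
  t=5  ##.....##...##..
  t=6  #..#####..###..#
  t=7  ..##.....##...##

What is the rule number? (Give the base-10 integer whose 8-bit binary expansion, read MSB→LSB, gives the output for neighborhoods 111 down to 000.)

11

  [7] ### => .  t=0,i=5
  [6] ##. => .  t=0,i=7
  [5] #.# => .  t=0,i=1
  [4] #.. => .  t=0,i=8
  [3] .## => #  t=0,i=4
  [2] .#. => .  t=0,i=0
  [1] ..# => #  t=0,i=10
  [0] ... => #  t=0,i=9
  bits 00001011 = 11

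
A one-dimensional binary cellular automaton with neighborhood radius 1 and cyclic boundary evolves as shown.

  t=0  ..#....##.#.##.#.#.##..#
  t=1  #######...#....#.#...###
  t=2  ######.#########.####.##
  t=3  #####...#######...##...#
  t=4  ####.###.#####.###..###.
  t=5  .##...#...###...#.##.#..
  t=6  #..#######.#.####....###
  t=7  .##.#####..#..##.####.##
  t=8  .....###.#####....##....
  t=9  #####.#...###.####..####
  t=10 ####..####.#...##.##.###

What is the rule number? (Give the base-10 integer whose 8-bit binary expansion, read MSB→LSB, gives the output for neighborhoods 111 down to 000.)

151

  ###|#  b7=1 t=1,i=0
  ##.|.  b6=0 t=0,i=8
  #.#|.  b5=0 t=0,i=9
  #..|#  b4=1 t=0,i=0
  .##|.  b3=0 t=0,i=7
  .#.|#  b2=1 t=0,i=2
  ..#|#  b1=1 t=0,i=1
  ...|#  b0=1 t=0,i=4
  bits 10010111 = 151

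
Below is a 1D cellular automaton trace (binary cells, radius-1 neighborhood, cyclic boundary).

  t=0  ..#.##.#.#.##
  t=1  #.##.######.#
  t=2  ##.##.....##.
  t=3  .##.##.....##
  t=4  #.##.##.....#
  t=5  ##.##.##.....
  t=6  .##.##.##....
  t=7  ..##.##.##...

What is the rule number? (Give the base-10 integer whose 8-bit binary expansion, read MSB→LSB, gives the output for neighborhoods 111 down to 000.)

  ###|.  b7=0 t=1,i=6
  ##.|#  b6=1 t=0,i=5
  #.#|#  b5=1 t=0,i=3
  #..|#  b4=1 t=0,i=0
  .##|.  b3=0 t=0,i=4
  .#.|#  b2=1 t=0,i=2
  ..#|.  b1=0 t=0,i=1
  ...|.  b0=0 t=2,i=6
  bits 01110100 = 116

116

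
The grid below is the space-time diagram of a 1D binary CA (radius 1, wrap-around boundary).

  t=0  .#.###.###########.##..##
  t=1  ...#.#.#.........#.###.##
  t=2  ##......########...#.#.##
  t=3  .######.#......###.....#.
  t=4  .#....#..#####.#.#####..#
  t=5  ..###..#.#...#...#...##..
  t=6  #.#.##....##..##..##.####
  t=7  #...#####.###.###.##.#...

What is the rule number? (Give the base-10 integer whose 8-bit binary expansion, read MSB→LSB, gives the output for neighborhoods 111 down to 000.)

89

  [7] ### => .  t=0,i=4
  [6] ##. => #  t=0,i=5
  [5] #.# => .  t=0,i=0
  [4] #.. => #  t=0,i=21
  [3] .## => #  t=0,i=3
  [2] .#. => .  t=0,i=1
  [1] ..# => .  t=0,i=22
  [0] ... => #  t=1,i=1
  bits 01011001 = 89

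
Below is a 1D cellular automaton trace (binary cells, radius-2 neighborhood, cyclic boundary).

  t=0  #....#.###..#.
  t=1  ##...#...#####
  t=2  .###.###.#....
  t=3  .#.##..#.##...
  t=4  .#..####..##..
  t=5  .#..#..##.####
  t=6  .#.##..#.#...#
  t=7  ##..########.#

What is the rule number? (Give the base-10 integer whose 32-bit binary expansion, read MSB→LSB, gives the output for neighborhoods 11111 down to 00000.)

993400304

  #####|.  b31=0 t=1,i=11
  ####.|.  b30=0 t=1,i=0
  ###.#|#  b29=1 t=2,i=3
  ###..|#  b28=1 t=0,i=9
  ##.##|#  b27=1 t=2,i=4
  ##.#.|.  b26=0 t=2,i=8
  ##..#|#  b25=1 t=0,i=10
  ##...|#  b24=1 t=1,i=2
  #.###|.  b23=0 t=0,i=7
  #.##.|.  b22=0 t=3,i=3
  #.#.#|#  b21=1 t=6,i=1
  #.#..|#  b20=1 t=0,i=0
  #..##|.  b19=0 t=4,i=3
  #..#.|#  b18=1 t=0,i=11
  #...#|#  b17=1 t=1,i=3
  #....|.  b16=0 t=0,i=2
  .####|.  b15=0 t=1,i=10
  .###.|.  b14=0 t=0,i=8
  .##.#|.  b13=0 t=5,i=8
  .##..|#  b12=1 t=3,i=4
  .#.##|.  b11=0 t=0,i=6
  .#.#.|#  b10=1 t=0,i=13
  .#..#|.  b9=0 t=4,i=2
  .#...|#  b8=1 t=0,i=1
  ..###|#  b7=1 t=1,i=9
  ..##.|#  b6=1 t=4,i=10
  ..#.#|#  b5=1 t=0,i=5
  ..#..|#  b4=1 t=1,i=5
  ...##|.  b3=0 t=1,i=8
  ...#.|.  b2=0 t=0,i=4
  ....#|.  b1=0 t=0,i=3
  .....|.  b0=0 t=2,i=12
  bits 00111011001101100001010111110000 = 993400304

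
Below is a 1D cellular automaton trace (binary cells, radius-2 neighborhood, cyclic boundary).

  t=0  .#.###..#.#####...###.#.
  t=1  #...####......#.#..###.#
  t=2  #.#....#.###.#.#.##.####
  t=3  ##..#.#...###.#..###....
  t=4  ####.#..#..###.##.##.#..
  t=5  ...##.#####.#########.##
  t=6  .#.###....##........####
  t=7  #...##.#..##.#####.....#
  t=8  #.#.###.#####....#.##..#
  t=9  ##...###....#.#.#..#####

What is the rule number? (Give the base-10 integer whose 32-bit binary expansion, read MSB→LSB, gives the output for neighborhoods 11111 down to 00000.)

  nb #####: next=.  (t=0,i=12, bit31=0)
  nb ####.: next=.  (t=0,i=13, bit30=0)
  nb ###.#: next=#  (t=0,i=20, bit29=1)
  nb ###..: next=#  (t=0,i=5, bit28=1)
  nb ##.##: next=#  (t=1,i=22, bit27=1)
  nb ##.#.: next=#  (t=0,i=21, bit26=1)
  nb ##..#: next=#  (t=0,i=6, bit25=1)
  nb ##...: next=.  (t=0,i=15, bit24=0)
  nb #.###: next=.  (t=0,i=3, bit23=0)
  nb #.##.: next=#  (t=1,i=23, bit22=1)
  nb #.#.#: next=.  (t=2,i=13, bit21=0)
  nb #.#..: next=.  (t=0,i=22, bit20=0)
  nb #..##: next=#  (t=1,i=18, bit19=1)
  nb #..#.: next=#  (t=0,i=0, bit18=1)
  nb #...#: next=#  (t=0,i=16, bit17=1)
  nb #....: next=#  (t=1,i=9, bit16=1)
  nb .####: next=.  (t=0,i=11, bit15=0)
  nb .###.: next=#  (t=0,i=4, bit14=1)
  nb .##.#: next=#  (t=2,i=18, bit13=1)
  nb .##..: next=#  (t=1,i=0, bit12=1)
  nb .#.##: next=.  (t=0,i=2, bit11=0)
  nb .#.#.: next=#  (t=1,i=15, bit10=1)
  nb .#..#: next=#  (t=0,i=23, bit9=1)
  nb .#...: next=.  (t=2,i=3, bit8=0)
  nb ..###: next=.  (t=0,i=18, bit7=0)
  nb ..##.: next=#  (t=3,i=0, bit6=1)
  nb ..#.#: next=.  (t=0,i=1, bit5=0)
  nb ..#..: next=#  (t=4,i=8, bit4=1)
  nb ...##: next=.  (t=0,i=17, bit3=0)
  nb ...#.: next=#  (t=1,i=13, bit2=1)
  nb ....#: next=.  (t=1,i=12, bit1=0)
  nb .....: next=#  (t=1,i=10, bit0=1)
  bits 00111110010011110111011001010101 = 1045395029

1045395029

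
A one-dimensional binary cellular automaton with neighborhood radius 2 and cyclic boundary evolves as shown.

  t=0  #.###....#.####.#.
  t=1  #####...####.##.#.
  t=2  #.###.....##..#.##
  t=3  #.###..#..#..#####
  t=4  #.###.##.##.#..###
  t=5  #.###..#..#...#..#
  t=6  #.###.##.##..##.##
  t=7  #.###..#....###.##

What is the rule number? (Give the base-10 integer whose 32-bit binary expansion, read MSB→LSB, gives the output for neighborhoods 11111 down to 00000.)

4037830773

  ##### -> #   bit 31 = 1  t=1,i=2
  ####. -> #   bit 30 = 1  t=0,i=13
  ###.# -> #   bit 29 = 1  t=0,i=14
  ###.. -> #   bit 28 = 1  t=0,i=4
  ##.## -> .   bit 27 = 0  t=1,i=12
  ##.#. -> .   bit 26 = 0  t=0,i=15
  ##..# -> .   bit 25 = 0  t=2,i=12
  ##... -> .   bit 24 = 0  t=0,i=5
  #.### -> #   bit 23 = 1  t=0,i=2
  #.##. -> .   bit 22 = 0  t=1,i=13
  #.#.# -> #   bit 21 = 1  t=0,i=0
  #.#.. -> .   bit 20 = 0  t=4,i=12
  #..## -> #   bit 19 = 1  t=3,i=12
  #..#. -> #   bit 18 = 1  t=2,i=13
  #...# -> .   bit 17 = 0  t=1,i=6
  #.... -> .   bit 16 = 0  t=0,i=6
  .#### -> .   bit 15 = 0  t=0,i=12
  .###. -> #   bit 14 = 1  t=0,i=3
  .##.# -> #   bit 13 = 1  t=1,i=14
  .##.. -> .   bit 12 = 0  t=2,i=11
  .#.## -> #   bit 11 = 1  t=0,i=1
  .#.#. -> .   bit 10 = 0  t=0,i=17
  .#..# -> .   bit 9 = 0  t=3,i=8
  .#... -> .   bit 8 = 0  t=5,i=11
  ..### -> .   bit 7 = 0  t=1,i=8
  ..##. -> #   bit 6 = 1  t=2,i=10
  ..#.# -> #   bit 5 = 1  t=0,i=9
  ..#.. -> #   bit 4 = 1  t=3,i=7
  ...## -> .   bit 3 = 0  t=1,i=7
  ...#. -> #   bit 2 = 1  t=0,i=8
  ....# -> .   bit 1 = 0  t=0,i=7
  ..... -> #   bit 0 = 1  t=2,i=7
  bits 11110000101011000110100001110101 = 4037830773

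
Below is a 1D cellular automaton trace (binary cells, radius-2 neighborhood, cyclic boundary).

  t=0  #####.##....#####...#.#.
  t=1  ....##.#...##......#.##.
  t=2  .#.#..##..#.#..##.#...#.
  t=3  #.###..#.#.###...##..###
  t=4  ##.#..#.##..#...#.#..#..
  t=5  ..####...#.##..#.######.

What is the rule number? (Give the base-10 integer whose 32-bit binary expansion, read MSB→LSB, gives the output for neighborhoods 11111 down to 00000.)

  [31] ##### => .  t=0,i=2
  [30] ####. => .  t=0,i=3
  [29] ###.# => #  t=0,i=4
  [28] ###.. => .  t=0,i=16
  [27] ##.## => #  t=0,i=5
  [26] ##.#. => #  t=1,i=6
  [25] ##..# => .  t=2,i=8
  [24] ##... => .  t=0,i=8
  [23] #.### => .  t=0,i=0
  [22] #.##. => .  t=0,i=6
  [21] #.#.# => #  t=0,i=22
  [20] #.#.. => #  t=1,i=7
  [19] #..## => .  t=2,i=5
  [18] #..#. => #  t=2,i=0
  [17] #...# => .  t=0,i=18
  [16] #.... => .  t=0,i=9
  [15] .#### => .  t=0,i=1
  [14] .###. => #  t=3,i=3
  [13] .##.# => .  t=1,i=5
  [12] .##.. => #  t=0,i=7
  [11] .#.## => .  t=0,i=23
  [10] .#.#. => #  t=0,i=21
  [9] .#..# => #  t=2,i=4
  [8] .#... => .  t=1,i=8
  [7] ..### => #  t=0,i=12
  [6] ..##. => .  t=1,i=4
  [5] ..#.# => .  t=0,i=20
  [4] ..#.. => #  t=2,i=22
  [3] ...## => #  t=0,i=11
  [2] ...#. => #  t=0,i=19
  [1] ....# => .  t=0,i=10
  [0] ..... => #  t=1,i=1
  bits 00101100001101000101011010011101 = 741627549

741627549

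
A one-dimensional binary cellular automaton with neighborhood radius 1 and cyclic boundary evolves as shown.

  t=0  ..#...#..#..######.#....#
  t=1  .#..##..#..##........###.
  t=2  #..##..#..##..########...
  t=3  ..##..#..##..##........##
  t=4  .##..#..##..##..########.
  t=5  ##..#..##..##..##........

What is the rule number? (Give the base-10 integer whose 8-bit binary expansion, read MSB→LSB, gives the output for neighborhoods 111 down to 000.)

  ###|.  b7=0 t=0,i=13
  ##.|.  b6=0 t=0,i=17
  #.#|.  b5=0 t=0,i=18
  #..|.  b4=0 t=0,i=0
  .##|#  b3=1 t=0,i=12
  .#.|.  b2=0 t=0,i=2
  ..#|#  b1=1 t=0,i=1
  ...|#  b0=1 t=0,i=4
  bits 00001011 = 11

11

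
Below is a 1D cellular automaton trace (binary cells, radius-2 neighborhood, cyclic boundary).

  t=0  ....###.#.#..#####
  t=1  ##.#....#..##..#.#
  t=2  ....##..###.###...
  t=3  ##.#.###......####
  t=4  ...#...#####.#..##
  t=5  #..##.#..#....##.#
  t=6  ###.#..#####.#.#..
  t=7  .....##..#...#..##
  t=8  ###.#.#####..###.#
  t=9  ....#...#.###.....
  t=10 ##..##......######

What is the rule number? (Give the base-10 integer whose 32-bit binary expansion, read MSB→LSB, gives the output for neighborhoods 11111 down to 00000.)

  ##### -> #   bit 31 = 1  t=0,i=15
  ####. -> .   bit 30 = 0  t=0,i=16
  ###.# -> .   bit 29 = 0  t=0,i=6
  ###.. -> #   bit 28 = 1  t=0,i=17
  ##.## -> .   bit 27 = 0  t=2,i=11
  ##.#. -> .   bit 26 = 0  t=0,i=7
  ##..# -> #   bit 25 = 1  t=1,i=13
  ##... -> #   bit 24 = 1  t=0,i=0
  #.### -> .   bit 23 = 0  t=1,i=17
  #.##. -> .   bit 22 = 0  t=5,i=17
  #.#.# -> #   bit 21 = 1  t=0,i=8
  #.#.. -> .   bit 20 = 0  t=0,i=10
  #..## -> #   bit 19 = 1  t=0,i=12
  #..#. -> #   bit 18 = 1  t=1,i=14
  #...# -> .   bit 17 = 0  t=4,i=1
  #.... -> #   bit 16 = 1  t=0,i=1
  .#### -> .   bit 15 = 0  t=0,i=14
  .###. -> .   bit 14 = 0  t=0,i=5
  .##.# -> #   bit 13 = 1  t=5,i=4
  .##.. -> #   bit 12 = 1  t=1,i=12
  .#.## -> .   bit 11 = 0  t=1,i=16
  .#.#. -> .   bit 10 = 0  t=0,i=9
  .#..# -> #   bit 9 = 1  t=0,i=11
  .#... -> #   bit 8 = 1  t=1,i=4
  ..### -> .   bit 7 = 0  t=0,i=4
  ..##. -> .   bit 6 = 0  t=1,i=11
  ..#.# -> .   bit 5 = 0  t=1,i=15
  ..#.. -> #   bit 4 = 1  t=1,i=8
  ...## -> #   bit 3 = 1  t=0,i=3
  ...#. -> .   bit 2 = 0  t=1,i=7
  ....# -> .   bit 1 = 0  t=0,i=2
  ..... -> #   bit 0 = 1  t=2,i=0
  bits 10010011001011010011001100011001 = 2469212953

2469212953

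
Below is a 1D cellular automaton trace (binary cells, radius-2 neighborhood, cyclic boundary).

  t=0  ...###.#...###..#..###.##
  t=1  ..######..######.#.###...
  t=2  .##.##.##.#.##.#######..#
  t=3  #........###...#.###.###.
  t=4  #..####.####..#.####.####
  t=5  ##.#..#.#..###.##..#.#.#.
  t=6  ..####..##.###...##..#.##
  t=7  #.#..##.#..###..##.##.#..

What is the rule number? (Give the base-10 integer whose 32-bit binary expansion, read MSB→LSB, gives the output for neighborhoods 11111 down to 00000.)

3065268941

  [31] ##### => #  t=1,i=4
  [30] ####. => .  t=1,i=6
  [29] ###.# => #  t=0,i=5
  [28] ###.. => #  t=0,i=13
  [27] ##.## => .  t=0,i=22
  [26] ##.#. => #  t=0,i=6
  [25] ##..# => #  t=0,i=14
  [24] ##... => .  t=0,i=0
  [23] #.### => #  t=1,i=19
  [22] #.##. => .  t=0,i=23
  [21] #.#.# => #  t=1,i=17
  [20] #.#.. => #  t=0,i=7
  [19] #..## => .  t=0,i=18
  [18] #..#. => #  t=0,i=15
  [17] #...# => .  t=0,i=1
  [16] #.... => .  t=1,i=23
  [15] .#### => .  t=1,i=3
  [14] .###. => #  t=0,i=4
  [13] .##.# => .  t=2,i=2
  [12] .##.. => .  t=0,i=24
  [11] .#.## => #  t=1,i=18
  [10] .#.#. => .  t=5,i=7
  [9] .#..# => #  t=0,i=17
  [8] .#... => .  t=0,i=8
  [7] ..### => #  t=0,i=3
  [6] ..##. => #  t=6,i=8
  [5] ..#.# => .  t=2,i=24
  [4] ..#.. => .  t=0,i=16
  [3] ...## => #  t=0,i=2
  [2] ...#. => #  t=3,i=14
  [1] ....# => .  t=1,i=0
  [0] ..... => #  t=1,i=24
  bits 10110110101101000100101011001101 = 3065268941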